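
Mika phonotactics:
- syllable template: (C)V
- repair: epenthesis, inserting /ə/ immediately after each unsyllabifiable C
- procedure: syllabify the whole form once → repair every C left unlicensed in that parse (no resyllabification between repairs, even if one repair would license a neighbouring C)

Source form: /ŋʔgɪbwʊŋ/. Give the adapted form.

ŋəʔəgɪbəwʊŋə

Syllabifying with onset maximization leaves /ŋ/, /ʔ/, /b/, /ŋ/ stranded (no codas are permitted; onsets are limited to one consonant).
Each unlicensed consonant becomes the onset of a new syllable: /ŋ/ → /ŋə/, /ʔ/ → /ʔə/, /b/ → /bə/, /ŋ/ → /ŋə/.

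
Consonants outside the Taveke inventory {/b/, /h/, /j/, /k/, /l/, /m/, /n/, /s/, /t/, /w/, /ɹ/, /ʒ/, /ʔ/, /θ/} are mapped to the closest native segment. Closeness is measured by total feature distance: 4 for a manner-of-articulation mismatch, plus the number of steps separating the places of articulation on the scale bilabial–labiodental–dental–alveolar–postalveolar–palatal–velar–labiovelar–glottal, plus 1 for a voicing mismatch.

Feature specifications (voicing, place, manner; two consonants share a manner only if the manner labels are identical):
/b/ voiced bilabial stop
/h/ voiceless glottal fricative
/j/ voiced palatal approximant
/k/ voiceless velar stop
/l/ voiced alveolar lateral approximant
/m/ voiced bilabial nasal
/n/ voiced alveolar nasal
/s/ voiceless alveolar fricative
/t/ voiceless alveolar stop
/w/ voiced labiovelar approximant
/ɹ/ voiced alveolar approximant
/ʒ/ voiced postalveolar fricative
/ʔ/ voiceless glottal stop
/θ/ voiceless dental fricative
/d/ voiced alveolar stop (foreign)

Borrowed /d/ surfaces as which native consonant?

t

/t/ is closest: same manner (stop), place distance 0 (alveolar→alveolar), voicing differs (+1); total 1. Next closest is /b/ at distance 3.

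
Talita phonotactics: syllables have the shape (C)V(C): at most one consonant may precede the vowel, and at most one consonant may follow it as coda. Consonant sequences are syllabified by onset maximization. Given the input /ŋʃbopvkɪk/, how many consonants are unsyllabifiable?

3

The consonants /ŋ/, /ʃ/, /v/ cannot be parsed into a legal (C)V(C) syllable (at most one coda consonant is licensed; onsets are limited to one consonant).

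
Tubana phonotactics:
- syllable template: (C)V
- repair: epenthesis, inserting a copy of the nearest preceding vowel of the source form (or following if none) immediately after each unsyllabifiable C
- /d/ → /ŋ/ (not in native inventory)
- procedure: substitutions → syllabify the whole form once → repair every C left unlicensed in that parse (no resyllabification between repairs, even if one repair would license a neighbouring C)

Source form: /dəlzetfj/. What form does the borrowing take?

ŋələzetefeje

Substitution: /d/ → /ŋ/, giving /ŋəlzetfj/.
The consonants /l/, /t/, /f/, /j/ cannot be parsed into a legal (C)V syllable (no codas are permitted; onsets are limited to one consonant).
Inserting the epenthetic vowel yields /l/ → /lə/, /t/ → /te/, /f/ → /fe/, /j/ → /je/.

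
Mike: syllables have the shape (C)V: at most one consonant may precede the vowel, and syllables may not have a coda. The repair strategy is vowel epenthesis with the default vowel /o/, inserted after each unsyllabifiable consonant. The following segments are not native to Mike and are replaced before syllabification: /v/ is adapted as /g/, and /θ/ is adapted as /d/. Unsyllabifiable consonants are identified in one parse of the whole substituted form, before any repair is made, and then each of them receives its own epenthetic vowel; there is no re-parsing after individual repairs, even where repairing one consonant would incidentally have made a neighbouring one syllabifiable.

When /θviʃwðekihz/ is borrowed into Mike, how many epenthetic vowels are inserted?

5

After substitution the input is /dgiʃwðekihz/.
The unsyllabifiable consonants are /d/, /ʃ/, /w/, /h/, /z/; each receives one epenthetic vowel.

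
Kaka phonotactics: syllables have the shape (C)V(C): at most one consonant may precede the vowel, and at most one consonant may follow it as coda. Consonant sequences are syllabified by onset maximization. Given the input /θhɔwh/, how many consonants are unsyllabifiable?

2

Syllabifying with onset maximization leaves /θ/, /h/ stranded (at most one coda consonant is licensed; onsets are limited to one consonant).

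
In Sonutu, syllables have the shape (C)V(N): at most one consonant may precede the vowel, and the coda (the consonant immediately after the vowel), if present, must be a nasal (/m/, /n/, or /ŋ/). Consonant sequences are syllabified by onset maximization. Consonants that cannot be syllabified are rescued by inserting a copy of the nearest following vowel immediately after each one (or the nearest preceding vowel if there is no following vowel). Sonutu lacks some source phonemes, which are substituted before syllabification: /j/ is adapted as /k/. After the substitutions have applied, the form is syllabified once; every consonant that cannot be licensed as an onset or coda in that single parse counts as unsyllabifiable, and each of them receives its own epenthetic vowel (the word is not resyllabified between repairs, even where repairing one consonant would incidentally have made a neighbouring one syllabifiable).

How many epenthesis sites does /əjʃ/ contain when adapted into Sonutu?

After substitution the input is /əkʃ/.
The unsyllabifiable consonants are /k/, /ʃ/; each receives one epenthetic vowel.

2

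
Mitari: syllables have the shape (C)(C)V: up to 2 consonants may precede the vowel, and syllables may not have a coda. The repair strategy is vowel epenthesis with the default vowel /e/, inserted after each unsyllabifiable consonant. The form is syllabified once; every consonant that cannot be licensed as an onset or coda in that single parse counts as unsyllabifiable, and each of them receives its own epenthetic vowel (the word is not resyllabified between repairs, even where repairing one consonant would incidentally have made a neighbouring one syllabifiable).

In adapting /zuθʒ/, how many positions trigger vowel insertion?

2

The unsyllabifiable consonants are /θ/, /ʒ/; each receives one epenthetic vowel.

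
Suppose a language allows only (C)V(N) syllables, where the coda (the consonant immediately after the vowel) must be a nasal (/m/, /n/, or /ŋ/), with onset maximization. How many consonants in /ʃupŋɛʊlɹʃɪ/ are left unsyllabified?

3

Syllabifying with onset maximization leaves /p/, /l/, /ɹ/ stranded (only a nasal (/m/, /n/, or /ŋ/) is licensed in coda position; onsets are limited to one consonant).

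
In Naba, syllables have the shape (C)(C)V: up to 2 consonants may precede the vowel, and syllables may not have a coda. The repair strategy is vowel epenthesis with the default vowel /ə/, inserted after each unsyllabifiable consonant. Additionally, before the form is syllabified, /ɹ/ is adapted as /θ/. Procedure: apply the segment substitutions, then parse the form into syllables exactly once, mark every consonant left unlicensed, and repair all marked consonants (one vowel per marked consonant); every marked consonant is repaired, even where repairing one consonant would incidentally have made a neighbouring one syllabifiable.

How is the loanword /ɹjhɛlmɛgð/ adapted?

Substitution: /ɹ/ → /θ/, giving /θjhɛlmɛgð/.
The consonants /θ/, /g/, /ð/ cannot be parsed into a legal (C)(C)V syllable (no codas are permitted; onsets may contain at most 2 consonants).
Epenthesis after each stranded consonant: /θ/ → /θə/, /g/ → /gə/, /ð/ → /ðə/.

θəjhɛlmɛgəðə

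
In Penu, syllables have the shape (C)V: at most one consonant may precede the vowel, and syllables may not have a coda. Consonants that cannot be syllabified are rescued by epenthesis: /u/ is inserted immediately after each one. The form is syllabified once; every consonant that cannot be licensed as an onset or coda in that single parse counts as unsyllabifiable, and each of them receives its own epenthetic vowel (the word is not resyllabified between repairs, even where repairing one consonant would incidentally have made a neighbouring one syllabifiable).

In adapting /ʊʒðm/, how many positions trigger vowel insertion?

The unsyllabifiable consonants are /ʒ/, /ð/, /m/; each receives one epenthetic vowel.

3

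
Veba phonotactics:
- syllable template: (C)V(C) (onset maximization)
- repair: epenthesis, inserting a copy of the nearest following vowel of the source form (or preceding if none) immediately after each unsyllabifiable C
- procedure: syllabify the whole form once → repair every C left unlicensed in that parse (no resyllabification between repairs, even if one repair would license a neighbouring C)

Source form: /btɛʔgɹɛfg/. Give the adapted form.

Syllabifying with onset maximization leaves /b/, /g/, /g/ stranded (at most one coda consonant is licensed; onsets are limited to one consonant).
Each unlicensed consonant becomes the onset of a new syllable: /b/ → /bɛ/, /g/ → /gɛ/, /g/ → /gɛ/.

bɛtɛʔgɛɹɛfgɛ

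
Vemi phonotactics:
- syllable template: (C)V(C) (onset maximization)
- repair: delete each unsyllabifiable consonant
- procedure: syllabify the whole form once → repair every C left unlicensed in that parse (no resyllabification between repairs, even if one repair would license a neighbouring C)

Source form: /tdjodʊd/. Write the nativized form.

jodʊd

Syllabifying with onset maximization leaves /t/, /d/ stranded (at most one coda consonant is licensed; onsets are limited to one consonant).
Deletion applies to /t/, /d/.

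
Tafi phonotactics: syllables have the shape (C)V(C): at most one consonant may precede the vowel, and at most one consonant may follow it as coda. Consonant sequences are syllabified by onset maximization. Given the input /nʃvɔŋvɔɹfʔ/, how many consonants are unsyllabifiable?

4

Syllabifying with onset maximization leaves /n/, /ʃ/, /f/, /ʔ/ stranded (at most one coda consonant is licensed; onsets are limited to one consonant).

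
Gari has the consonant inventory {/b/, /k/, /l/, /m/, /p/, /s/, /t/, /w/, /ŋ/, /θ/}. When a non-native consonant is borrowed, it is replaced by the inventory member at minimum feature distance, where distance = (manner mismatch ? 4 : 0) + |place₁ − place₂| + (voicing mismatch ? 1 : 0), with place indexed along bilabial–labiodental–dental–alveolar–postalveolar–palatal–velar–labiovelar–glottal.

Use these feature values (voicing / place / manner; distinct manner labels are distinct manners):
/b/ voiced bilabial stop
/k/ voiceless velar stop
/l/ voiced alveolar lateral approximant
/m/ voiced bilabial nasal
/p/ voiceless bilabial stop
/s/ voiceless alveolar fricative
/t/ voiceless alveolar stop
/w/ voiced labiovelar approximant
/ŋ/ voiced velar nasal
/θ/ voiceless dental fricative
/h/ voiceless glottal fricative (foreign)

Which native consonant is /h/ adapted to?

/s/ is closest: same manner (fricative), place distance 5 (glottal→alveolar), same voicing; total 5. Next closest is /k/ at distance 6.

s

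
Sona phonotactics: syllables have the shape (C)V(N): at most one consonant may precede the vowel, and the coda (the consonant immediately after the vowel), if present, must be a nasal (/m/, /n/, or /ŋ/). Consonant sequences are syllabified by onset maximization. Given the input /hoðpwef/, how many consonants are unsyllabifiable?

3

The consonants /ð/, /p/, /f/ cannot be parsed into a legal (C)V(N) syllable (only a nasal (/m/, /n/, or /ŋ/) is licensed in coda position; onsets are limited to one consonant).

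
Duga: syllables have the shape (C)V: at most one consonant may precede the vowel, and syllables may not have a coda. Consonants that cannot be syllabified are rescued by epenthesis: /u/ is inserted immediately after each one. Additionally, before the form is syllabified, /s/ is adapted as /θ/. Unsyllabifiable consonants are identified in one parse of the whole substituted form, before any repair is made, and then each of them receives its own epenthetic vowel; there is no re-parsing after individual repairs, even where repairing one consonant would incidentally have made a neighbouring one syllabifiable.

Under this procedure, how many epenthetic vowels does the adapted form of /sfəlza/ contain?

After substitution the input is /θfəlza/.
The unsyllabifiable consonants are /θ/, /l/; each receives one epenthetic vowel.

2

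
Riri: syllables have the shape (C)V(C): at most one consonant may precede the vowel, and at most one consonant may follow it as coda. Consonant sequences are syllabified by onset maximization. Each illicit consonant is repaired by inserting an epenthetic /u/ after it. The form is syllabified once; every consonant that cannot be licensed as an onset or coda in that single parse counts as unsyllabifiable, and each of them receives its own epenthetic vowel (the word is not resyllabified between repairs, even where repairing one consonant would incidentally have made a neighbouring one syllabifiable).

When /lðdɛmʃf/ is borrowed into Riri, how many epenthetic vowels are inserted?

The unsyllabifiable consonants are /l/, /ð/, /ʃ/, /f/; each receives one epenthetic vowel.

4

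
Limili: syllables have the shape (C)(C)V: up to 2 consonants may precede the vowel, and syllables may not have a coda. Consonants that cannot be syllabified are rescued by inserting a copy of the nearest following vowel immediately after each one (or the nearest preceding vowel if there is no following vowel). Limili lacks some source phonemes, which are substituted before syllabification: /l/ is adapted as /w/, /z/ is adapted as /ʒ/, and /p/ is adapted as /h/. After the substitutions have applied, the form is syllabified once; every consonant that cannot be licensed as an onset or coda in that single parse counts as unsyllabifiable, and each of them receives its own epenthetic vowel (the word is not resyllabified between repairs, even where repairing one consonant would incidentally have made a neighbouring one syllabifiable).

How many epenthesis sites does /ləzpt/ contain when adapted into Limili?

After substitution the input is /wəʒht/.
The unsyllabifiable consonants are /ʒ/, /h/, /t/; each receives one epenthetic vowel.

3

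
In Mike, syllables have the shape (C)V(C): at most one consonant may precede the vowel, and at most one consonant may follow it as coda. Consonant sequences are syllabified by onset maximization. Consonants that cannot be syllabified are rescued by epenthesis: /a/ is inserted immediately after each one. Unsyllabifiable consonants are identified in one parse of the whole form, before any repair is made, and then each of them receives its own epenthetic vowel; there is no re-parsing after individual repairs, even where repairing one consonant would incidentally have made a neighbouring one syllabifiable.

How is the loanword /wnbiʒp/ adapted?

Under (C)V(C), the unsyllabifiable consonants are /w/, /n/, /p/ (at most one coda consonant is licensed; onsets are limited to one consonant).
Inserting the epenthetic vowel yields /w/ → /wa/, /n/ → /na/, /p/ → /pa/.

wanabiʒpa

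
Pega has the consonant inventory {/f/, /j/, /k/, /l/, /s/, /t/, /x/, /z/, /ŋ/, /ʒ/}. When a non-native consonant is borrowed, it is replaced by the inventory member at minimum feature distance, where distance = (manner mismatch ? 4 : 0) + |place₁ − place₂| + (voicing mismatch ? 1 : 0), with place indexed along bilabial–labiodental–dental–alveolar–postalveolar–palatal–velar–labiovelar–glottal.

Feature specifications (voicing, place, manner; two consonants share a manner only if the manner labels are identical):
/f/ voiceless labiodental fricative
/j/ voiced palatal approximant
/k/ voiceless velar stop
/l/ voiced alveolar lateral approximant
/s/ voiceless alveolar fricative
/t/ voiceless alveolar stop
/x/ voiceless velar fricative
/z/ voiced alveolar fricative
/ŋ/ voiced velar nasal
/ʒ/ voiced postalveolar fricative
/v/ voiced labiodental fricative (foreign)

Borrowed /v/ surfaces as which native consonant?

f

/f/ is closest: same manner (fricative), place distance 0 (labiodental→labiodental), voicing differs (+1); total 1. Next closest is /z/ at distance 2.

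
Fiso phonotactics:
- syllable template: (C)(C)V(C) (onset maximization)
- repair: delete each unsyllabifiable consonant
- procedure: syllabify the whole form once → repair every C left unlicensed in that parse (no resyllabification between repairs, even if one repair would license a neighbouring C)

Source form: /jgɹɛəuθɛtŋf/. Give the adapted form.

The consonants /j/, /ŋ/, /f/ cannot be parsed into a legal (C)(C)V(C) syllable (at most one coda consonant is licensed; onsets may contain at most 2 consonants).
Deletion applies to /j/, /ŋ/, /f/.

gɹɛəuθɛt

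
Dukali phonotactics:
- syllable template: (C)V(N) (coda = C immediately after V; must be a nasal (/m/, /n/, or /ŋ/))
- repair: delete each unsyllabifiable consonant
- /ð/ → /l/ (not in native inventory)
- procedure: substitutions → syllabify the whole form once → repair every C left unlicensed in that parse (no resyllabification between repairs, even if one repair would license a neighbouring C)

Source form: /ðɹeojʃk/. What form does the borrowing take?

Substitution: /ð/ → /l/, giving /lɹeojʃk/.
Syllabifying with onset maximization leaves /l/, /j/, /ʃ/, /k/ stranded (only a nasal (/m/, /n/, or /ŋ/) is licensed in coda position; onsets are limited to one consonant).
Deleting the stranded consonants removes /l/, /j/, /ʃ/, /k/.

ɹeo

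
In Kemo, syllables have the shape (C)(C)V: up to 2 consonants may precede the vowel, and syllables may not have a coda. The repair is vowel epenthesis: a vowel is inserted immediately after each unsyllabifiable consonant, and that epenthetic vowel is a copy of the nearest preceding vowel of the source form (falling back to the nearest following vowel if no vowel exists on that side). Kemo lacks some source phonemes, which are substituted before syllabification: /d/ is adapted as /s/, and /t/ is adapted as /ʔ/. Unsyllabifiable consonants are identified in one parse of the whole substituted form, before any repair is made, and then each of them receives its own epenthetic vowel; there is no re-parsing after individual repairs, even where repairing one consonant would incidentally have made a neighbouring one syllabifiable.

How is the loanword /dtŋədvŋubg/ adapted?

səʔŋəsəvŋubugu

Substitution: /d/ → /s/, /t/ → /ʔ/, giving /sʔŋəsvŋubg/.
The consonants /s/, /s/, /b/, /g/ cannot be parsed into a legal (C)(C)V syllable (no codas are permitted; onsets may contain at most 2 consonants).
Each unlicensed consonant becomes the onset of a new syllable: /s/ → /sə/, /s/ → /sə/, /b/ → /bu/, /g/ → /gu/.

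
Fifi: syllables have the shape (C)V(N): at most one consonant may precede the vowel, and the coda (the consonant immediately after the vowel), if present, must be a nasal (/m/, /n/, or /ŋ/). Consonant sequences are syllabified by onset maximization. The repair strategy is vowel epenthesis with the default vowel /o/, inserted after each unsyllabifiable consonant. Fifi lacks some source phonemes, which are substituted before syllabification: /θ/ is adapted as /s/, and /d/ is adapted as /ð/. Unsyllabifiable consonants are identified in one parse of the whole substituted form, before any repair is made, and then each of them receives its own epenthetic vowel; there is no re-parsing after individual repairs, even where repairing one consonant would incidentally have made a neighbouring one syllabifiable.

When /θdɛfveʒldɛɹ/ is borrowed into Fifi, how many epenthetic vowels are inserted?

After substitution the input is /sðɛfveʒlðɛɹ/.
The unsyllabifiable consonants are /s/, /f/, /ʒ/, /l/, /ɹ/; each receives one epenthetic vowel.

5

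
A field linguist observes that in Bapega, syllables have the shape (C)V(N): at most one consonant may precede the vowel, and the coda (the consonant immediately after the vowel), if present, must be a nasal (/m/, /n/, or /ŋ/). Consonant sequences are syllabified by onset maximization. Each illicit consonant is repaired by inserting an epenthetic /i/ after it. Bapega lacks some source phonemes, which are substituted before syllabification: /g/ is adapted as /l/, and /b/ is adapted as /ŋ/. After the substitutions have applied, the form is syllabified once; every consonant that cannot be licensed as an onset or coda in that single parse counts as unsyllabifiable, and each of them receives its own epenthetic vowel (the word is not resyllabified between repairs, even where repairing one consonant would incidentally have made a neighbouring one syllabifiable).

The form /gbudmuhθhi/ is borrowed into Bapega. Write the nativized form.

liŋudimuhiθihi

Substitution: /g/ → /l/, /b/ → /ŋ/, giving /lŋudmuhθhi/.
Syllabifying with onset maximization leaves /l/, /d/, /h/, /θ/ stranded (only a nasal (/m/, /n/, or /ŋ/) is licensed in coda position; onsets are limited to one consonant).
Inserting the epenthetic vowel yields /l/ → /li/, /d/ → /di/, /h/ → /hi/, /θ/ → /θi/.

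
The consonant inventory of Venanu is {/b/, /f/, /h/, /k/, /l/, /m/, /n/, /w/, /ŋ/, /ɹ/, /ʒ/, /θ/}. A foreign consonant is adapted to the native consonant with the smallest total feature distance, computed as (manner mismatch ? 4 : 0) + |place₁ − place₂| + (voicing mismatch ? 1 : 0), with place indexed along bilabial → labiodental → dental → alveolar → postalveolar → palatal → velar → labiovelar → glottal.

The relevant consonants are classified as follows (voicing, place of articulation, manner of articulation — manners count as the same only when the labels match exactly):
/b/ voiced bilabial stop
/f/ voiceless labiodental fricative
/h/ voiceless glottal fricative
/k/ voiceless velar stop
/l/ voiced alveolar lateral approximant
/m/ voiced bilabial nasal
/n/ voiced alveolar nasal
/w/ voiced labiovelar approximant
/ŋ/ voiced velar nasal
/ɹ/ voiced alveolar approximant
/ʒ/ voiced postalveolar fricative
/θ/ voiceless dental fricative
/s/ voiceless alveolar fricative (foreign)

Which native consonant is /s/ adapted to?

/θ/ is closest: same manner (fricative), place distance 1 (alveolar→dental), same voicing; total 1. Next closest is /f/ at distance 2.

θ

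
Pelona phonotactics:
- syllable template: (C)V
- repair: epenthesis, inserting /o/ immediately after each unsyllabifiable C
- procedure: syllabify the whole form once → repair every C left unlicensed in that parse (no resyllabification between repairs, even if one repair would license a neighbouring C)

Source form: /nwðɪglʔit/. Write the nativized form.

The consonants /n/, /w/, /g/, /l/, /t/ cannot be parsed into a legal (C)V syllable (no codas are permitted; onsets are limited to one consonant).
Inserting the epenthetic vowel yields /n/ → /no/, /w/ → /wo/, /g/ → /go/, /l/ → /lo/, /t/ → /to/.

nowoðɪgoloʔito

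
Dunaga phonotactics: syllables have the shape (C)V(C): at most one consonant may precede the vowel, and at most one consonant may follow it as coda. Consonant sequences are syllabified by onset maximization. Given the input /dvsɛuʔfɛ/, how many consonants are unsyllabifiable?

Under (C)V(C), the unsyllabifiable consonants are /d/, /v/ (at most one coda consonant is licensed; onsets are limited to one consonant).

2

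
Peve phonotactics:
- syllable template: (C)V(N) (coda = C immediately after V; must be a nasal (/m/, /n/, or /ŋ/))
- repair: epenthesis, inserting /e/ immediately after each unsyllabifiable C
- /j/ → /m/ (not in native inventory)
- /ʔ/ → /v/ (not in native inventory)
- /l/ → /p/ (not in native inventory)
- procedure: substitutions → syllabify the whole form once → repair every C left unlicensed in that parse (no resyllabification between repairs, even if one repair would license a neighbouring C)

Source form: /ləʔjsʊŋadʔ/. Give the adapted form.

Substitution: /l/ → /p/, /ʔ/ → /v/, /j/ → /m/, giving /pəvmsʊŋadv/.
Syllabifying with onset maximization leaves /v/, /m/, /d/, /v/ stranded (only a nasal (/m/, /n/, or /ŋ/) is licensed in coda position; onsets are limited to one consonant).
Epenthesis after each stranded consonant: /v/ → /ve/, /m/ → /me/, /d/ → /de/, /v/ → /ve/.

pəvemesʊŋadeve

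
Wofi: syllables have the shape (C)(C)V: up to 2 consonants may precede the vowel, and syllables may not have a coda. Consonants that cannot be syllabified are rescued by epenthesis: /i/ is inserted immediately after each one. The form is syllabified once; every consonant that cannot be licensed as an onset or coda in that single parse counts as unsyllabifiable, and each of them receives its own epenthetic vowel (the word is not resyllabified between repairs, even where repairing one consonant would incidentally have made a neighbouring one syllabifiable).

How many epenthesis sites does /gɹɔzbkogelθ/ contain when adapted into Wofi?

The unsyllabifiable consonants are /z/, /l/, /θ/; each receives one epenthetic vowel.

3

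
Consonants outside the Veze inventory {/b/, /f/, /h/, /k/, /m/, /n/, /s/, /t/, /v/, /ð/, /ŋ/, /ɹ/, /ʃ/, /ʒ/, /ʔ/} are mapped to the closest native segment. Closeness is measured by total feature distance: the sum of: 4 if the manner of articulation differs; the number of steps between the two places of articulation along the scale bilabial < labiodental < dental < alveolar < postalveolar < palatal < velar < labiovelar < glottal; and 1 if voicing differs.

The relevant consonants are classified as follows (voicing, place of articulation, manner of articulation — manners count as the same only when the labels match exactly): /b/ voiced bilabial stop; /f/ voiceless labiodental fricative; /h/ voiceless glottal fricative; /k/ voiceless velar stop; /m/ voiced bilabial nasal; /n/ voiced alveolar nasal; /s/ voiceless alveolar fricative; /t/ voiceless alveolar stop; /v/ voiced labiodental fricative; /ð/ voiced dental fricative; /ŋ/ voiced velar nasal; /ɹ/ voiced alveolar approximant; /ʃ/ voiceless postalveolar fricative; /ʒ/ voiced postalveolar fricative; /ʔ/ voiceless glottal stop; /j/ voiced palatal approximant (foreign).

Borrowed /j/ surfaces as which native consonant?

ɹ

/ɹ/ is closest: same manner (approximant), place distance 2 (palatal→alveolar), same voicing; total 2. Next closest is /ŋ/ at distance 5.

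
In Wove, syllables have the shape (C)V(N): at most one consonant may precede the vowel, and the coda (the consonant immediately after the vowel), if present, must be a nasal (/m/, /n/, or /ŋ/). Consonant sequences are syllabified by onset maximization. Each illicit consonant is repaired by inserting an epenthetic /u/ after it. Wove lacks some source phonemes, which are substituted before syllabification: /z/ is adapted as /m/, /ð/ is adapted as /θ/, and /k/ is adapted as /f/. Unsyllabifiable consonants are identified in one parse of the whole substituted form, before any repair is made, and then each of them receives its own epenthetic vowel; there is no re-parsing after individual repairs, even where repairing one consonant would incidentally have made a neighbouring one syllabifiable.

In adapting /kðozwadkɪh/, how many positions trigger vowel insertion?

3

After substitution the input is /fθomwadfɪh/.
The unsyllabifiable consonants are /f/, /d/, /h/; each receives one epenthetic vowel.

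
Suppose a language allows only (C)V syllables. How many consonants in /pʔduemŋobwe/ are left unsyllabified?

The consonants /p/, /ʔ/, /m/, /b/ cannot be parsed into a legal (C)V syllable (no codas are permitted; onsets are limited to one consonant).

4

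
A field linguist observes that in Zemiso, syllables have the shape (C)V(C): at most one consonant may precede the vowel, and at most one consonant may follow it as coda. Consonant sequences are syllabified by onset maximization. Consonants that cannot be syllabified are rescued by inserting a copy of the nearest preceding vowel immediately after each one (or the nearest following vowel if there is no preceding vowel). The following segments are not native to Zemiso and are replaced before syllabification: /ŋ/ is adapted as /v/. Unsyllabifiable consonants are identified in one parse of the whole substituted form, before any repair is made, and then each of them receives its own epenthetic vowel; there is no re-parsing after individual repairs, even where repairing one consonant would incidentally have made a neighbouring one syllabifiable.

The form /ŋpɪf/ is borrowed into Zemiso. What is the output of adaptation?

vɪpɪf

Substitution: /ŋ/ → /v/, giving /vpɪf/.
Under (C)V(C), the unsyllabifiable consonants are /v/ (at most one coda consonant is licensed; onsets are limited to one consonant).
Each unlicensed consonant becomes the onset of a new syllable: /v/ → /vɪ/.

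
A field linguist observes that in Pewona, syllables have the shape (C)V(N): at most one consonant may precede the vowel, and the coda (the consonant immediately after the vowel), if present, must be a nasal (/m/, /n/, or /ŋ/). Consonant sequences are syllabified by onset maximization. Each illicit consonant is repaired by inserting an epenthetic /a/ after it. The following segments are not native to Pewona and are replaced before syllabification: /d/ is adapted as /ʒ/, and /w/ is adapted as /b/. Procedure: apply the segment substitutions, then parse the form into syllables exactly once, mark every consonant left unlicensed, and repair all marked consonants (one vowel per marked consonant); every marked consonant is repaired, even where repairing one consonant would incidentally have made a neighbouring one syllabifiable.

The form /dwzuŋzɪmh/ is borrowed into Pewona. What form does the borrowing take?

Substitution: /d/ → /ʒ/, /w/ → /b/, giving /ʒbzuŋzɪmh/.
Syllabifying with onset maximization leaves /ʒ/, /b/, /h/ stranded (only a nasal (/m/, /n/, or /ŋ/) is licensed in coda position; onsets are limited to one consonant).
Inserting the epenthetic vowel yields /ʒ/ → /ʒa/, /b/ → /ba/, /h/ → /ha/.

ʒabazuŋzɪmha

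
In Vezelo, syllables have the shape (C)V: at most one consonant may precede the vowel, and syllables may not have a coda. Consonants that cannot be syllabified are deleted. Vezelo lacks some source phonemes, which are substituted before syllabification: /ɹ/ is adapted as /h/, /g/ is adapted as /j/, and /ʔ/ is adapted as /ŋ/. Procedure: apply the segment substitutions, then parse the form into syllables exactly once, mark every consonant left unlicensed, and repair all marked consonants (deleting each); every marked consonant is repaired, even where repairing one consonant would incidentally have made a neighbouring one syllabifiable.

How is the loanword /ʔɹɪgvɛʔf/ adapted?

Substitution: /ʔ/ → /ŋ/, /ɹ/ → /h/, /g/ → /j/, giving /ŋhɪjvɛŋf/.
Syllabifying with onset maximization leaves /ŋ/, /j/, /ŋ/, /f/ stranded (no codas are permitted; onsets are limited to one consonant).
Deletion applies to /ŋ/, /j/, /ŋ/, /f/.

hɪvɛ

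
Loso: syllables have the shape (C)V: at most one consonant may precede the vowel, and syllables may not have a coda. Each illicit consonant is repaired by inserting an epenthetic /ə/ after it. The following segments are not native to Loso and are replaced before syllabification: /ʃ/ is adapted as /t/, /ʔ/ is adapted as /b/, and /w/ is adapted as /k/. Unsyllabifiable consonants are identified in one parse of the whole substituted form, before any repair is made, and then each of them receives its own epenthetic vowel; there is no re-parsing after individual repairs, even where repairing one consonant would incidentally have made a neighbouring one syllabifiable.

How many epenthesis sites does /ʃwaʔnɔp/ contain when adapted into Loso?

3

After substitution the input is /tkabnɔp/.
The unsyllabifiable consonants are /t/, /b/, /p/; each receives one epenthetic vowel.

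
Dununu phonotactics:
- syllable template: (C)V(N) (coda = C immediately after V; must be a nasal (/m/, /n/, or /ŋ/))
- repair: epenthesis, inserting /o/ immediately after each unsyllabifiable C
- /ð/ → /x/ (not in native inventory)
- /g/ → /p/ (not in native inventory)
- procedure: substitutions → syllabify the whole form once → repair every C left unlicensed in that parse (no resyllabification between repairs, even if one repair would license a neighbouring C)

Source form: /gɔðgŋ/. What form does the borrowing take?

Substitution: /g/ → /p/, /ð/ → /x/, giving /pɔxpŋ/.
The consonants /x/, /p/, /ŋ/ cannot be parsed into a legal (C)V(N) syllable (only a nasal (/m/, /n/, or /ŋ/) is licensed in coda position; onsets are limited to one consonant).
Inserting the epenthetic vowel yields /x/ → /xo/, /p/ → /po/, /ŋ/ → /ŋo/.

pɔxopoŋo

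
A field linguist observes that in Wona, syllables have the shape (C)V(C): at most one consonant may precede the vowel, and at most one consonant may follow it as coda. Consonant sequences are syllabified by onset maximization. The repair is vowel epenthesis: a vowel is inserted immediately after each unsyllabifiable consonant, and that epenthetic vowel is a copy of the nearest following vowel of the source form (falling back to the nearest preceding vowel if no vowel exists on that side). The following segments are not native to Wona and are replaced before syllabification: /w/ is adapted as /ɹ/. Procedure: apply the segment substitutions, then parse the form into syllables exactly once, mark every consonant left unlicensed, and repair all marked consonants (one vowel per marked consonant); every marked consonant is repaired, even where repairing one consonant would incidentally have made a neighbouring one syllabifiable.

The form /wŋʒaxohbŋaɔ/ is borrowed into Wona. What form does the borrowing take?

Substitution: /w/ → /ɹ/, giving /ɹŋʒaxohbŋaɔ/.
Under (C)V(C), the unsyllabifiable consonants are /ɹ/, /ŋ/, /b/ (at most one coda consonant is licensed; onsets are limited to one consonant).
Epenthesis after each stranded consonant: /ɹ/ → /ɹa/, /ŋ/ → /ŋa/, /b/ → /ba/.

ɹaŋaʒaxohbaŋaɔ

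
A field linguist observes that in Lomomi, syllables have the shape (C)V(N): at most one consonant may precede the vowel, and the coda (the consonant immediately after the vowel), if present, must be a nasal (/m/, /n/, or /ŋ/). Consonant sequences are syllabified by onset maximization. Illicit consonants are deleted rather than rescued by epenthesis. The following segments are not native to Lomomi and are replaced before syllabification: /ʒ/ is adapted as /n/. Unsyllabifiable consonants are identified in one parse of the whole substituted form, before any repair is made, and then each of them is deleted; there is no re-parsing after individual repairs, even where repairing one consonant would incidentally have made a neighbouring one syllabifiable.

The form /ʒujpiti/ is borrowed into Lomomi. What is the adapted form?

nupiti

Substitution: /ʒ/ → /n/, giving /nujpiti/.
Syllabifying with onset maximization leaves /j/ stranded (only a nasal (/m/, /n/, or /ŋ/) is licensed in coda position; onsets are limited to one consonant).
Each unlicensed consonant is deleted: /j/.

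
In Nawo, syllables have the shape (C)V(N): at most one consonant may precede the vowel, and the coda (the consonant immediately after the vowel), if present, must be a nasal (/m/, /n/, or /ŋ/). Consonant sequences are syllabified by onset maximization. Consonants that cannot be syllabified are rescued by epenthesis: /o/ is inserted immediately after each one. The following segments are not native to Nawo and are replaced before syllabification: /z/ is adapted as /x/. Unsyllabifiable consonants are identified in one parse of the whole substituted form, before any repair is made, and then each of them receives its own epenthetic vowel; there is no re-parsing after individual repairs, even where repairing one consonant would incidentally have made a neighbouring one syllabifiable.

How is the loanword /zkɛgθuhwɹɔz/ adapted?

Substitution: /z/ → /x/, giving /xkɛgθuhwɹɔx/.
Under (C)V(N), the unsyllabifiable consonants are /x/, /g/, /h/, /w/, /x/ (only a nasal (/m/, /n/, or /ŋ/) is licensed in coda position; onsets are limited to one consonant).
Epenthesis after each stranded consonant: /x/ → /xo/, /g/ → /go/, /h/ → /ho/, /w/ → /wo/, /x/ → /xo/.

xokɛgoθuhowoɹɔxo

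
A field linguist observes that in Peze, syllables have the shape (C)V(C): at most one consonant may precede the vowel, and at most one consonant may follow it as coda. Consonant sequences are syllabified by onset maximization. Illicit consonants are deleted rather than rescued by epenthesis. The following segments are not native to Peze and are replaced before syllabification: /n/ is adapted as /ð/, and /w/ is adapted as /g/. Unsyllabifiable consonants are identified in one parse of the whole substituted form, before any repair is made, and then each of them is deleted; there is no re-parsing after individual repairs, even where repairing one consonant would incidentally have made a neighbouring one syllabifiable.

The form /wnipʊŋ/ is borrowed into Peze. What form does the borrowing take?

ðipʊŋ

Substitution: /w/ → /g/, /n/ → /ð/, giving /gðipʊŋ/.
Under (C)V(C), the unsyllabifiable consonants are /g/ (at most one coda consonant is licensed; onsets are limited to one consonant).
Each unlicensed consonant is deleted: /g/.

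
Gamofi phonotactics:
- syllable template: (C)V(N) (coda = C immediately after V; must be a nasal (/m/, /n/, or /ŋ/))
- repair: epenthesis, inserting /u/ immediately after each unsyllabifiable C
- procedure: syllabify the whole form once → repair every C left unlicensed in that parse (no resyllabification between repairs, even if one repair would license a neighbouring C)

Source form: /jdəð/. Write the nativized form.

judəðu

The consonants /j/, /ð/ cannot be parsed into a legal (C)V(N) syllable (only a nasal (/m/, /n/, or /ŋ/) is licensed in coda position; onsets are limited to one consonant).
Each unlicensed consonant becomes the onset of a new syllable: /j/ → /ju/, /ð/ → /ðu/.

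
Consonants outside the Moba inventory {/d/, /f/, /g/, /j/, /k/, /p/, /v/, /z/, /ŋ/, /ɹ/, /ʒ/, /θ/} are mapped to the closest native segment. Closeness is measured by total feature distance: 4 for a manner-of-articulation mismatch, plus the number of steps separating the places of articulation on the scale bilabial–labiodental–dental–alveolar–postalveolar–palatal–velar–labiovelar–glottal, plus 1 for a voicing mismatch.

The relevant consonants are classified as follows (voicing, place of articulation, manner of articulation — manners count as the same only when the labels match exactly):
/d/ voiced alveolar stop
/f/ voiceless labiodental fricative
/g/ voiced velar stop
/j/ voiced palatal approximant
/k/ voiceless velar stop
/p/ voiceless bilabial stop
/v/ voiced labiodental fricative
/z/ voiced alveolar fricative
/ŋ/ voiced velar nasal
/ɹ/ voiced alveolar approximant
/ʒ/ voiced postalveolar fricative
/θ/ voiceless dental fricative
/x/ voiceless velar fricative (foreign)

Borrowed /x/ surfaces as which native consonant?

/ʒ/ is closest: same manner (fricative), place distance 2 (velar→postalveolar), voicing differs (+1); total 3. Next closest is /k/ at distance 4.

ʒ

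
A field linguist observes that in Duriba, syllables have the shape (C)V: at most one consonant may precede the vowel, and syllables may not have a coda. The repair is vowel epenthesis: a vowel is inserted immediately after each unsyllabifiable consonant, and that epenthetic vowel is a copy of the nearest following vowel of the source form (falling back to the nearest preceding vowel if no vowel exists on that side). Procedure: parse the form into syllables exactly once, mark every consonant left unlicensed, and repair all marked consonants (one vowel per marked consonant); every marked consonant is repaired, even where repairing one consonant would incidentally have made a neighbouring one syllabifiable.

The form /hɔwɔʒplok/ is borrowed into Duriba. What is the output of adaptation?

hɔwɔʒopoloko

The consonants /ʒ/, /p/, /k/ cannot be parsed into a legal (C)V syllable (no codas are permitted; onsets are limited to one consonant).
Inserting the epenthetic vowel yields /ʒ/ → /ʒo/, /p/ → /po/, /k/ → /ko/.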